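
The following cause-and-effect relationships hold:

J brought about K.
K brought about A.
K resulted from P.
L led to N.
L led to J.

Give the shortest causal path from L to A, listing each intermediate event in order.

L → J → K → A

L → J
J → K
K → A
Length: 3 steps.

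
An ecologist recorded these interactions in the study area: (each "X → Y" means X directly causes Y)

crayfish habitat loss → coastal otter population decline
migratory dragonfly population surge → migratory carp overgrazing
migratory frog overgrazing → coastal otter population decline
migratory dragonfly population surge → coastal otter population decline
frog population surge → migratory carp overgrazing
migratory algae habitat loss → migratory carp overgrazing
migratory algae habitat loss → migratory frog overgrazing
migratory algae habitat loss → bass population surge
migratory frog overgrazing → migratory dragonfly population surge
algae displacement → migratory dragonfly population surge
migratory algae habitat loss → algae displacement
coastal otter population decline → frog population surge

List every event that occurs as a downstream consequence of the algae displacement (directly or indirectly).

the coastal otter population decline, the frog population surge, the migratory carp overgrazing, the migratory dragonfly population surge

Direct effects: the migratory dragonfly population surge.
2 steps out: the coastal otter population decline, the migratory carp overgrazing.
3 steps out: the frog population surge.
Not reachable from it: the migratory algae habitat loss, the migratory frog overgrazing, the bass population surge, the crayfish habitat loss.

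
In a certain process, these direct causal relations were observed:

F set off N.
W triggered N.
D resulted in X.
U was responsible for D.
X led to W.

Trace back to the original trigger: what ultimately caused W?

Tracing upstream from W: W ← X ← D ← U.
U has no stated cause, so it is the root.

U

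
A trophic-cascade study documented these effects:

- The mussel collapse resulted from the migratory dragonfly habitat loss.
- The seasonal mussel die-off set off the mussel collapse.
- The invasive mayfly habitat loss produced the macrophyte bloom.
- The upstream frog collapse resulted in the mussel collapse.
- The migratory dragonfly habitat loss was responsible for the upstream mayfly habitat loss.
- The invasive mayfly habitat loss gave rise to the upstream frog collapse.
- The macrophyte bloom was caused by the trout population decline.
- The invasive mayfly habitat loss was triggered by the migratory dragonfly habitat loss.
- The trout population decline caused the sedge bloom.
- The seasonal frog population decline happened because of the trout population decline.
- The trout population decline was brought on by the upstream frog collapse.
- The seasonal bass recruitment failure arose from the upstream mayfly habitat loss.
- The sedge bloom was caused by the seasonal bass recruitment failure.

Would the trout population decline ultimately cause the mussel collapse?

No

The trout population decline leads to the macrophyte bloom, the seasonal frog population decline, the sedge bloom; the mussel collapse is not among them.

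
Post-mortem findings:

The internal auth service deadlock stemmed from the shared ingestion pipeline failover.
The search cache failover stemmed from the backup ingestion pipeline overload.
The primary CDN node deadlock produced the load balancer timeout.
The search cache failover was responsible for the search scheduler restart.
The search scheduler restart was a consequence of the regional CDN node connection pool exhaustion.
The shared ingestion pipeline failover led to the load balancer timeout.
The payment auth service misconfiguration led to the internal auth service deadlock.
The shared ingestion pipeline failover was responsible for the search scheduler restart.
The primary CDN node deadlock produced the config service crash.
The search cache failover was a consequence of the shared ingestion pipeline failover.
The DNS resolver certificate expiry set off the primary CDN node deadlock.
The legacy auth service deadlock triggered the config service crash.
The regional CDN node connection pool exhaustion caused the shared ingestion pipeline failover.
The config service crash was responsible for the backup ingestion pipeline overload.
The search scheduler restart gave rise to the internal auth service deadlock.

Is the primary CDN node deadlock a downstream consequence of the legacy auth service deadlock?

No

The legacy auth service deadlock leads to the config service crash, the backup ingestion pipeline overload, the search cache failover, the search scheduler restart, the internal auth service deadlock; the primary CDN node deadlock is not among them.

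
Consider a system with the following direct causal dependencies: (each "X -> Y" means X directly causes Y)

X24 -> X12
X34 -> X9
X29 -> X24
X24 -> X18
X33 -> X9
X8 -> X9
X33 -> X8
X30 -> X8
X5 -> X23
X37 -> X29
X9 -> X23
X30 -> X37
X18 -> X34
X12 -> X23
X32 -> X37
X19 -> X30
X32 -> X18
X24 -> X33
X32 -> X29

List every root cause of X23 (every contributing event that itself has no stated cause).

Tracing upstream from X23: X23 ← X12 ← X24 ← X29 ← X32.
A separate upstream branch: X23 ← X9 ← X8 ← X30 ← X19.
A separate upstream branch: X23 ← X5.
Each of those chain origins has no stated cause.

X19, X32, X5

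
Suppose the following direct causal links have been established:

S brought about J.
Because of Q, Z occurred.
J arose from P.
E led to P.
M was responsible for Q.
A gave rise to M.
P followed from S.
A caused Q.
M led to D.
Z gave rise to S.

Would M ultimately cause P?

Yes

There is a causal chain: M → Q → Z → S → P.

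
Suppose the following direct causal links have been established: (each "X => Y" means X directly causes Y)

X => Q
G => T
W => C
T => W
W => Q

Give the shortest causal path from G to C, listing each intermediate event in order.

G → T → W → C

G → T
T → W
W → C
Length: 3 steps.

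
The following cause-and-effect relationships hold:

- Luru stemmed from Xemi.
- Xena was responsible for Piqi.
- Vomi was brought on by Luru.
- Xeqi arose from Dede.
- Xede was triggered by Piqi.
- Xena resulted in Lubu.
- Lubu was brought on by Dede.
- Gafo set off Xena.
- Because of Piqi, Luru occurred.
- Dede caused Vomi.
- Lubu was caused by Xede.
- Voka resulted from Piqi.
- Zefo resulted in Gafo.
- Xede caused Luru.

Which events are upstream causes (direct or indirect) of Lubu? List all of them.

Dede, Gafo, Piqi, Xede, Xena, Zefo

Immediate causes of Lubu: Xena, Dede, Xede.
Further upstream: Zefo, Gafo, Piqi.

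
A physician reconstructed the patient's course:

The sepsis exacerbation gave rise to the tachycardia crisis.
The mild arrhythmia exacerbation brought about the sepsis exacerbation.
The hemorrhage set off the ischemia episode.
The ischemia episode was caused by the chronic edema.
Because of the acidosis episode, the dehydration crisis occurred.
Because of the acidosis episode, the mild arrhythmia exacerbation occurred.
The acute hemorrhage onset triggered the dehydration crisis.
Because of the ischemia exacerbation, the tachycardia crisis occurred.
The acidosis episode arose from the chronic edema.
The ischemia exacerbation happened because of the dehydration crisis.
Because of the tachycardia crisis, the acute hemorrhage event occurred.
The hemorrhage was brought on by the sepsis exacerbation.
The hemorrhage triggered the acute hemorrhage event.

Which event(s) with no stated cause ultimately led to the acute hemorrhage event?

Tracing upstream from the acute hemorrhage event: the acute hemorrhage event ← the tachycardia crisis ← the sepsis exacerbation ← the mild arrhythmia exacerbation ← the acidosis episode ← the chronic edema.
A separate upstream branch: the acute hemorrhage event ← the tachycardia crisis ← the ischemia exacerbation ← the dehydration crisis ← the acute hemorrhage onset.
Each of those chain origins has no stated cause.

the acute hemorrhage onset, the chronic edema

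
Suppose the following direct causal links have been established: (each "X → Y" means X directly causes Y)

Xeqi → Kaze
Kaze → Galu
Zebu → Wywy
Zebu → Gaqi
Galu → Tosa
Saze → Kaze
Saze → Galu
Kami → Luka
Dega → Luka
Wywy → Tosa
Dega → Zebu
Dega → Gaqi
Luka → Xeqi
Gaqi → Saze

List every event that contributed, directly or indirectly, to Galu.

Dega, Gaqi, Kami, Kaze, Luka, Saze, Xeqi, Zebu

Immediate causes of Galu: Saze, Kaze.
Further upstream: Dega, Luka, Zebu, Gaqi, Xeqi, Kami.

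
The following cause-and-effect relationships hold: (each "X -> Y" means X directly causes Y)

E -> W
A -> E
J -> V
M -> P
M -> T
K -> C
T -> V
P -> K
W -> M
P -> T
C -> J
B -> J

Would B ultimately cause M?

No

B leads to J, V; M is not among them.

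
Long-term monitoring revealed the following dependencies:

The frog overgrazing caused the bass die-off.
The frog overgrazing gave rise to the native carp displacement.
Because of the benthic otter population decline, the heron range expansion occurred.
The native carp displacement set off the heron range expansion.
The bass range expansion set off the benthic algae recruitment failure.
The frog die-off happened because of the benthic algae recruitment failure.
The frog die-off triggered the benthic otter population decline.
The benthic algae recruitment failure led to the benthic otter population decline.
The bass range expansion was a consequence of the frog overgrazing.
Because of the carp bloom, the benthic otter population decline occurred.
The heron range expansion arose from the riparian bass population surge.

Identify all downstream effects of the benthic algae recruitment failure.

Direct effects: the frog die-off, the benthic otter population decline.
2 steps out: the heron range expansion.
Not reachable from it: the frog overgrazing, the bass die-off, the bass range expansion, the native carp displacement, the riparian bass population surge, the carp bloom.

the benthic otter population decline, the frog die-off, the heron range expansion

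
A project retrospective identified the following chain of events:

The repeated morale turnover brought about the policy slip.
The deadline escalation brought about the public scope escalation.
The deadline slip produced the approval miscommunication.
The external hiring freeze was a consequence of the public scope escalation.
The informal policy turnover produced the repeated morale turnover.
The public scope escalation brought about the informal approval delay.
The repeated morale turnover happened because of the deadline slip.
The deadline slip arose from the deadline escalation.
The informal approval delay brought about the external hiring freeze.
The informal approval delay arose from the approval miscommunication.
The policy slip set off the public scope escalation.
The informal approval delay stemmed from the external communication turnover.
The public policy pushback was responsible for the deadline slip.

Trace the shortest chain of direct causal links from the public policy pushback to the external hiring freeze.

the public policy pushback → the deadline slip
the deadline slip → the approval miscommunication
the approval miscommunication → the informal approval delay
the informal approval delay → the external hiring freeze
Length: 4 steps.

the public policy pushback → the deadline slip → the approval miscommunication → the informal approval delay → the external hiring freeze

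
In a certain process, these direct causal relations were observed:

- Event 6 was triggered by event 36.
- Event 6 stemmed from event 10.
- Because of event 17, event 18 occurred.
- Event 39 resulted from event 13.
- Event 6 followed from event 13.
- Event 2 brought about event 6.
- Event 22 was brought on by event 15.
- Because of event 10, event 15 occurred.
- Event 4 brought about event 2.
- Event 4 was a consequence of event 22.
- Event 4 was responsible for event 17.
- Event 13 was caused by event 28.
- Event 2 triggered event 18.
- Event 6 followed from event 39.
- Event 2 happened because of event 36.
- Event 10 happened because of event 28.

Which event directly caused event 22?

event 15

Upstream contributors include event 28, event 10, but only event 15 feeds directly into event 22.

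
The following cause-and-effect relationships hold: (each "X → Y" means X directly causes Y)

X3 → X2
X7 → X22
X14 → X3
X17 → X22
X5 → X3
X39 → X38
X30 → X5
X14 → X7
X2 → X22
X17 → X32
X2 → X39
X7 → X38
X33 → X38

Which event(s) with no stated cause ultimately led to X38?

X14, X30, X33

Tracing upstream from X38: X38 ← X7 ← X14.
A separate upstream branch: X38 ← X33.
A separate upstream branch: X38 ← X39 ← X2 ← X3 ← X5 ← X30.
Each of those chain origins has no stated cause.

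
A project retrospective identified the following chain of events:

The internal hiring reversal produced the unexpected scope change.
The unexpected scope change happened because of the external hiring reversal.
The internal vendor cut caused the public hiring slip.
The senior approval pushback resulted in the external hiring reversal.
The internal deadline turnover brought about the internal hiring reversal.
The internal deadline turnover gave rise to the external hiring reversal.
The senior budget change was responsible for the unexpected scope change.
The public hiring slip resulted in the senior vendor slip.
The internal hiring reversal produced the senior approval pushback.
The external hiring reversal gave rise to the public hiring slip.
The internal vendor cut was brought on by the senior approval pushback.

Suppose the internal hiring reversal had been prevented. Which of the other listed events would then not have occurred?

the internal vendor cut, the senior approval pushback

Downstream of the internal hiring reversal: the senior approval pushback, the external hiring reversal, the internal vendor cut, the public hiring slip, the senior vendor slip, the unexpected scope change.
Of those, still caused via another path: the external hiring reversal, the public hiring slip, the senior vendor slip, the unexpected scope change.
The remainder have no surviving cause.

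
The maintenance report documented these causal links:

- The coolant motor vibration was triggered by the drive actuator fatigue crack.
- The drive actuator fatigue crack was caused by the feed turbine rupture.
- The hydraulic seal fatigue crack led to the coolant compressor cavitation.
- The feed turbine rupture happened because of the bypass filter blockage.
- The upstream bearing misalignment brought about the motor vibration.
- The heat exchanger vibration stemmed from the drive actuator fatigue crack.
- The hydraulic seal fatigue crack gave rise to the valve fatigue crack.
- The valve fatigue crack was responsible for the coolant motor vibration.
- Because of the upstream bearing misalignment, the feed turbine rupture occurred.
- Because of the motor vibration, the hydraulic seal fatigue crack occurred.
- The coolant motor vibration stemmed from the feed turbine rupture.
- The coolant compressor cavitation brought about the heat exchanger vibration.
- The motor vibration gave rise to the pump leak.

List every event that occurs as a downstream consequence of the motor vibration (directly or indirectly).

the coolant compressor cavitation, the coolant motor vibration, the heat exchanger vibration, the hydraulic seal fatigue crack, the pump leak, the valve fatigue crack

Direct effects: the pump leak, the hydraulic seal fatigue crack.
2 steps out: the coolant compressor cavitation, the valve fatigue crack.
3 steps out: the heat exchanger vibration, the coolant motor vibration.
Not reachable from it: the upstream bearing misalignment, the feed turbine rupture, the drive actuator fatigue crack, the bypass filter blockage.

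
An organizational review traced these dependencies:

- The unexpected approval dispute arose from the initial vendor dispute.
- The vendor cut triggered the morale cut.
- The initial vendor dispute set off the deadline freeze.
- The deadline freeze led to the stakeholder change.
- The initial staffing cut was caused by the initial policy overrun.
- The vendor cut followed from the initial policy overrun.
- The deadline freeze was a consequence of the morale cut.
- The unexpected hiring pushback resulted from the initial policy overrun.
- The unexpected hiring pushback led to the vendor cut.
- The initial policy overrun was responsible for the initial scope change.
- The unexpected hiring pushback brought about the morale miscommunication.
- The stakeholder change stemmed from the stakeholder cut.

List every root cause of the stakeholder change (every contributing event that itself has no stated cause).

the initial policy overrun, the initial vendor dispute, the stakeholder cut

Tracing upstream from the stakeholder change: the stakeholder change ← the deadline freeze ← the morale cut ← the vendor cut ← the initial policy overrun.
A separate upstream branch: the stakeholder change ← the deadline freeze ← the initial vendor dispute.
A separate upstream branch: the stakeholder change ← the stakeholder cut.
Each of those chain origins has no stated cause.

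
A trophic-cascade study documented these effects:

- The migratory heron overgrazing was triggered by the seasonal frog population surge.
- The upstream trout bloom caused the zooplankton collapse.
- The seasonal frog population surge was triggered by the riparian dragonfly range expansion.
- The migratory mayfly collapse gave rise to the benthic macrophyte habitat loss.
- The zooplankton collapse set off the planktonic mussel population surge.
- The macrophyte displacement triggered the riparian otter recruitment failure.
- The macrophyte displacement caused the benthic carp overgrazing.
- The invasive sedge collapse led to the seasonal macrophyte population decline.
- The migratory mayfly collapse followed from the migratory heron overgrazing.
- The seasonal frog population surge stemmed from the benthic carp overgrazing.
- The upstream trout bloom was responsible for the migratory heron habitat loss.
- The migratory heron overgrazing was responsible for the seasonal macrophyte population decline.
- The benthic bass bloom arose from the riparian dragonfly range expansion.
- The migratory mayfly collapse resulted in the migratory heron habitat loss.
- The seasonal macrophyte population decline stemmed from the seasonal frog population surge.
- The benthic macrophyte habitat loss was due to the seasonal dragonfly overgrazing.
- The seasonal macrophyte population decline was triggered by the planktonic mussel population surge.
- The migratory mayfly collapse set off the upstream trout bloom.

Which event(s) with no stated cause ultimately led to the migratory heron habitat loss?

Tracing upstream from the migratory heron habitat loss: the migratory heron habitat loss ← the migratory mayfly collapse ← the migratory heron overgrazing ← the seasonal frog population surge ← the benthic carp overgrazing ← the macrophyte displacement.
A separate upstream branch: the migratory heron habitat loss ← the migratory mayfly collapse ← the migratory heron overgrazing ← the seasonal frog population surge ← the riparian dragonfly range expansion.
Each of those chain origins has no stated cause.

the macrophyte displacement, the riparian dragonfly range expansion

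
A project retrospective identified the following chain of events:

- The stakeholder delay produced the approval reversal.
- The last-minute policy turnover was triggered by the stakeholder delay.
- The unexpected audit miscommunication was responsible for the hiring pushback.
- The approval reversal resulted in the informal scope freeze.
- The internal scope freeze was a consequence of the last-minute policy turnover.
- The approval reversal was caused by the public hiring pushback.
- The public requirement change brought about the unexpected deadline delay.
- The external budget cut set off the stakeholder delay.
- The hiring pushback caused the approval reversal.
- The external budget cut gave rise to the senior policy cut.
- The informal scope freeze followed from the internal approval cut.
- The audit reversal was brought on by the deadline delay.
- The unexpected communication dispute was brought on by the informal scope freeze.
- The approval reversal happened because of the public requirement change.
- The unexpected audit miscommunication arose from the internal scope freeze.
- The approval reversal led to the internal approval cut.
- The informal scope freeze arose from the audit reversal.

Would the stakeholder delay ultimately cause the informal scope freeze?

Yes

There is a causal chain: the stakeholder delay → the approval reversal → the informal scope freeze.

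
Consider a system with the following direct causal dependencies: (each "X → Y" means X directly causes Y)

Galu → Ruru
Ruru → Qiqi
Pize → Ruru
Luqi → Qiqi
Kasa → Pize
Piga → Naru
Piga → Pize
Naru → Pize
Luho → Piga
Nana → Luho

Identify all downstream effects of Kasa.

Direct effects: Pize.
2 steps out: Ruru.
3 steps out: Qiqi.
Not reachable from it: Nana, Luho, Piga, Naru, Galu, Luqi.

Pize, Qiqi, Ruru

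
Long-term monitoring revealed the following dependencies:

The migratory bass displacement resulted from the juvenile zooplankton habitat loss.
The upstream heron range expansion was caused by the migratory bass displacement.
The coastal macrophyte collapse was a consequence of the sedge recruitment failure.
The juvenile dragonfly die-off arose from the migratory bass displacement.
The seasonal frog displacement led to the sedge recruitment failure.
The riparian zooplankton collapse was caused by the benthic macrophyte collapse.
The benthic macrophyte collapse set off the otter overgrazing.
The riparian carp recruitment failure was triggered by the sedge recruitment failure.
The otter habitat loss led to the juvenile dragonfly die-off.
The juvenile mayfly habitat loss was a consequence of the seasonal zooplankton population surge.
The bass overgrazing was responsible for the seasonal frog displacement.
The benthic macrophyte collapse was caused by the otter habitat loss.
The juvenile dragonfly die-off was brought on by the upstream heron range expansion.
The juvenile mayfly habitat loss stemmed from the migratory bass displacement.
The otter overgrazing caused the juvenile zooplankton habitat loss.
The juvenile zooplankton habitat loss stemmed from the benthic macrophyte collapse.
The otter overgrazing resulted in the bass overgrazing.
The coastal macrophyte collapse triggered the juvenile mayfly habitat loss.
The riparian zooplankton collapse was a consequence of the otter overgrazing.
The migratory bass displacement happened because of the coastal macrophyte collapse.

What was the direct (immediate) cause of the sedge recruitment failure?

the seasonal frog displacement

Upstream contributors include the otter habitat loss, the benthic macrophyte collapse, the otter overgrazing, the bass overgrazing, but only the seasonal frog displacement feeds directly into the sedge recruitment failure.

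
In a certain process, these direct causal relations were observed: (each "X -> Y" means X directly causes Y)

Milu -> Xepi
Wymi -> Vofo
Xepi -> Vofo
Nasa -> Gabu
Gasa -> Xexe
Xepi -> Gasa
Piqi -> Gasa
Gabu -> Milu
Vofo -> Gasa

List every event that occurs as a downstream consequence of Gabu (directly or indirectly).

Direct effects: Milu.
2 steps out: Xepi.
3 steps out: Vofo, Gasa.
4 steps out: Xexe.
Not reachable from it: Nasa, Piqi, Wymi.

Gasa, Milu, Vofo, Xepi, Xexe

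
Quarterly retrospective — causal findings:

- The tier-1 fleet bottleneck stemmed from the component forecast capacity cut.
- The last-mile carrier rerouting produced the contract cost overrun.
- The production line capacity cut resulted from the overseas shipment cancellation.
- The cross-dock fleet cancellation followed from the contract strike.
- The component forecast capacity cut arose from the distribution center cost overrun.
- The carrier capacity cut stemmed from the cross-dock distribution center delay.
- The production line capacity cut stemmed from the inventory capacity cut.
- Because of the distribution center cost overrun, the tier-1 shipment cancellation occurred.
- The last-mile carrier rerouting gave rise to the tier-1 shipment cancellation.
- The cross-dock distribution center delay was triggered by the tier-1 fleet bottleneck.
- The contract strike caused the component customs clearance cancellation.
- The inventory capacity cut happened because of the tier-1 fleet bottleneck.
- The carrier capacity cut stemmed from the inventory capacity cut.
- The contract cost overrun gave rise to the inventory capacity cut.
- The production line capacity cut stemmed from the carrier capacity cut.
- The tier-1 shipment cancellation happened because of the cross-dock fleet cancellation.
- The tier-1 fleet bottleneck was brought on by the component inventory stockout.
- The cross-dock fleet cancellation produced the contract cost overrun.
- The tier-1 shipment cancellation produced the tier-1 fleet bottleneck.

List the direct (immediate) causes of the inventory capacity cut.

the contract cost overrun, the tier-1 fleet bottleneck

Upstream contributors include the distribution center cost overrun, the contract strike, the cross-dock fleet cancellation, the component forecast capacity cut, the last-mile carrier rerouting, the tier-1 shipment cancellation, the component inventory stockout, but only the contract cost overrun, the tier-1 fleet bottleneck feed directly into the inventory capacity cut.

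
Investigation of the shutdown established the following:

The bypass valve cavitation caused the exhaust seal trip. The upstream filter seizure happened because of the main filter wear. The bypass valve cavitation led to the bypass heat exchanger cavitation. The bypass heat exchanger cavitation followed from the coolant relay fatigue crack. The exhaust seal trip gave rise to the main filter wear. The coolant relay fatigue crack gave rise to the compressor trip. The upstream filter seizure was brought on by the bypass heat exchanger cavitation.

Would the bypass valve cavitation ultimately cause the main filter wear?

There is a causal chain: the bypass valve cavitation → the exhaust seal trip → the main filter wear.

Yes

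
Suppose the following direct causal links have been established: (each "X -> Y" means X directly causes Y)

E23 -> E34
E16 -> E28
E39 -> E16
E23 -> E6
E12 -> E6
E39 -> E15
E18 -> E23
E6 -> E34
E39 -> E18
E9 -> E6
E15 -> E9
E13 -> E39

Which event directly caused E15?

Upstream contributors include E13, but only E39 feeds directly into E15.

E39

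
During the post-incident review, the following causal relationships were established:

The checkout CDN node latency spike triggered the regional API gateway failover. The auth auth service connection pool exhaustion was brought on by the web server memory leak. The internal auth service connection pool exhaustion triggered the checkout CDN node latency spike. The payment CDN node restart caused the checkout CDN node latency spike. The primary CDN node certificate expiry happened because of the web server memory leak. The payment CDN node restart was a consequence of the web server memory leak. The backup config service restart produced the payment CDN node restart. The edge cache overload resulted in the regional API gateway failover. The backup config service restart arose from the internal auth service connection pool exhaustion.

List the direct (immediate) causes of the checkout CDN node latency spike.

Upstream contributors include the backup config service restart, the web server memory leak, but only the internal auth service connection pool exhaustion, the payment CDN node restart feed directly into the checkout CDN node latency spike.

the internal auth service connection pool exhaustion, the payment CDN node restart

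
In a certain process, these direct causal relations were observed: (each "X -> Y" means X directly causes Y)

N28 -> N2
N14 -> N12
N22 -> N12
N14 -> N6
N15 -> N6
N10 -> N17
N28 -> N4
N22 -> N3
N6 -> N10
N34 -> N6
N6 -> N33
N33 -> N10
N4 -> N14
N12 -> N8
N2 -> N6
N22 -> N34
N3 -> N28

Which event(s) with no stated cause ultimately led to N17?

Tracing upstream from N17: N17 ← N10 ← N6 ← N34 ← N22.
A separate upstream branch: N17 ← N10 ← N6 ← N15.
Each of those chain origins has no stated cause.

N15, N22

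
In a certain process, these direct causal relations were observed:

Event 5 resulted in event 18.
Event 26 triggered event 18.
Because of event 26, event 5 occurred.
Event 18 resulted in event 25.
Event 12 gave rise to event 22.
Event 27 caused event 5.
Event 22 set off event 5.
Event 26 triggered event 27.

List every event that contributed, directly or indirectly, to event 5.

event 12, event 22, event 26, event 27

Immediate causes of event 5: event 26, event 22, event 27.
Further upstream: event 12.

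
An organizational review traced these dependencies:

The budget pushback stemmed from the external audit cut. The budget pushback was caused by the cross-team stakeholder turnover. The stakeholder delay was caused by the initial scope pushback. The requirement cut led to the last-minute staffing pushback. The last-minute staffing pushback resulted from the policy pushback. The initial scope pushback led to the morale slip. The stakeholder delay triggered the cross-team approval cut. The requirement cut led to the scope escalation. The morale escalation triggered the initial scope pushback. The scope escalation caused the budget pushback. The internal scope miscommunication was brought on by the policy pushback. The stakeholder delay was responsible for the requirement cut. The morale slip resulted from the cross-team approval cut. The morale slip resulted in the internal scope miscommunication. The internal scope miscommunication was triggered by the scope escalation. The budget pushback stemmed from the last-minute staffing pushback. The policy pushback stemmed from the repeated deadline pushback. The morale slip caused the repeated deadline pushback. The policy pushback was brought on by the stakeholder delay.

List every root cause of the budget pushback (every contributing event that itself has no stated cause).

the cross-team stakeholder turnover, the external audit cut, the morale escalation

Tracing upstream from the budget pushback: the budget pushback ← the scope escalation ← the requirement cut ← the stakeholder delay ← the initial scope pushback ← the morale escalation.
A separate upstream branch: the budget pushback ← the cross-team stakeholder turnover.
A separate upstream branch: the budget pushback ← the external audit cut.
Each of those chain origins has no stated cause.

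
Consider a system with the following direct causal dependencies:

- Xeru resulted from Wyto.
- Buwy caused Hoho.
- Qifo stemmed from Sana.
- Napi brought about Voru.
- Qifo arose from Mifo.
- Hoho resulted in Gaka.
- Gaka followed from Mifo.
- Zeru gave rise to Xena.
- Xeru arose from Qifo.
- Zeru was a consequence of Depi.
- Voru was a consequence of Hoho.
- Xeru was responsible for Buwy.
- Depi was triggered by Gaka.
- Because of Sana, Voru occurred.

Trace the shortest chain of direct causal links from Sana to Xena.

Sana → Qifo
Qifo → Xeru
Xeru → Buwy
Buwy → Hoho
Hoho → Gaka
Gaka → Depi
Depi → Zeru
Zeru → Xena
Length: 8 steps.

Sana → Qifo → Xeru → Buwy → Hoho → Gaka → Depi → Zeru → Xena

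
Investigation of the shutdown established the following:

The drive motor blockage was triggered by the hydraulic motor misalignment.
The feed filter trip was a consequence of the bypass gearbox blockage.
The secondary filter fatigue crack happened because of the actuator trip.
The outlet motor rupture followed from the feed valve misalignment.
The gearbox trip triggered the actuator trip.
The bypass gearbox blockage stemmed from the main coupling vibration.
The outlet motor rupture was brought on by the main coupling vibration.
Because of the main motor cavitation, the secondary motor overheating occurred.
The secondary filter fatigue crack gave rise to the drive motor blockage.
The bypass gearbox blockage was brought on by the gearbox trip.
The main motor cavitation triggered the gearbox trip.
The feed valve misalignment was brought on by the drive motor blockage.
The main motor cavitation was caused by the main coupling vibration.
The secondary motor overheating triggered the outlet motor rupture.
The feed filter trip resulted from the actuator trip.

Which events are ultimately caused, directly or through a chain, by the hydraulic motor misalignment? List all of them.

the drive motor blockage, the feed valve misalignment, the outlet motor rupture

Direct effects: the drive motor blockage.
2 steps out: the feed valve misalignment.
3 steps out: the outlet motor rupture.
Not reachable from it: the main coupling vibration, the main motor cavitation, the gearbox trip, the actuator trip, the secondary filter fatigue crack, the bypass gearbox blockage, the secondary motor overheating, the feed filter trip.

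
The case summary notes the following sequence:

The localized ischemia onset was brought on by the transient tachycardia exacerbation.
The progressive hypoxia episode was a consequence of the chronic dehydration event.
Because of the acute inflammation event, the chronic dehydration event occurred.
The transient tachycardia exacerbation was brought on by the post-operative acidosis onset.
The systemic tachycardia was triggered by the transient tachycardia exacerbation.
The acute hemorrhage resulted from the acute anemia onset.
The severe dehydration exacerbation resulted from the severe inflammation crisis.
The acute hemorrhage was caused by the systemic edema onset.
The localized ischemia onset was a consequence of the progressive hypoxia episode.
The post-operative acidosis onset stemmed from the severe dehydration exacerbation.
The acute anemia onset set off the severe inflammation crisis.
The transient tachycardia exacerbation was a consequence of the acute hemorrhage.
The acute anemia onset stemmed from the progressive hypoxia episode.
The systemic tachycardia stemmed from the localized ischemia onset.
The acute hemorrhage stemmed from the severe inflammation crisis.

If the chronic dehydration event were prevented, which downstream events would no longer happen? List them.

the acute anemia onset, the post-operative acidosis onset, the progressive hypoxia episode, the severe dehydration exacerbation, the severe inflammation crisis

Downstream of the chronic dehydration event: the progressive hypoxia episode, the acute anemia onset, the severe inflammation crisis, the acute hemorrhage, the severe dehydration exacerbation, the post-operative acidosis onset, the transient tachycardia exacerbation, the localized ischemia onset, the systemic tachycardia.
Of those, still caused via another path: the acute hemorrhage, the transient tachycardia exacerbation, the localized ischemia onset, the systemic tachycardia.
The remainder have no surviving cause.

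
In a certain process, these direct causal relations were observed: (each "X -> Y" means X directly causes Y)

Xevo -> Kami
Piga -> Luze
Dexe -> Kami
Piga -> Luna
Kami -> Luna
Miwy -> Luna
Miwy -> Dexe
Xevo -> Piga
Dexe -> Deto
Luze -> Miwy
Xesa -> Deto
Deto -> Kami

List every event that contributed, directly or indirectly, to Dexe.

Luze, Miwy, Piga, Xevo

Immediate cause of Dexe: Miwy.
Further upstream: Xevo, Piga, Luze.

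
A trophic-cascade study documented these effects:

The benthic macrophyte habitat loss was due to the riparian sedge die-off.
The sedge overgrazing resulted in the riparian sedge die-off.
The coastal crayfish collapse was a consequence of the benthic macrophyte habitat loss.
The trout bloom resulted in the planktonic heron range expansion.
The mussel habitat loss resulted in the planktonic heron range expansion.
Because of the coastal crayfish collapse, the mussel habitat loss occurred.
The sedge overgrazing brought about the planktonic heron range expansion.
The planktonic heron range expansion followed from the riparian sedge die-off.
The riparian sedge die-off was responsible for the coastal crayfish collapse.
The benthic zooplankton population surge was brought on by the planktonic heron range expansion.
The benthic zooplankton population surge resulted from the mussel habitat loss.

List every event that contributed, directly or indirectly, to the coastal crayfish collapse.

the benthic macrophyte habitat loss, the riparian sedge die-off, the sedge overgrazing

Immediate causes of the coastal crayfish collapse: the riparian sedge die-off, the benthic macrophyte habitat loss.
Further upstream: the sedge overgrazing.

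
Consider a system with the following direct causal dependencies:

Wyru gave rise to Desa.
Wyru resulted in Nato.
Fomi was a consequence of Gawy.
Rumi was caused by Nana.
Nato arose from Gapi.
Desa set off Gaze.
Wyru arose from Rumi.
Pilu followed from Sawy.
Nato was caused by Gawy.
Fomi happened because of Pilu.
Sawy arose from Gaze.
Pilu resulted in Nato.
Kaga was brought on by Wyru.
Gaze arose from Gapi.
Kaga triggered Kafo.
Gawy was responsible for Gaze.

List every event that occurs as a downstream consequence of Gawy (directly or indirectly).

Direct effects: Gaze, Nato, Fomi.
2 steps out: Sawy.
3 steps out: Pilu.
Not reachable from it: Nana, Rumi, Wyru, Kaga, Desa, Gapi, Kafo.

Fomi, Gaze, Nato, Pilu, Sawy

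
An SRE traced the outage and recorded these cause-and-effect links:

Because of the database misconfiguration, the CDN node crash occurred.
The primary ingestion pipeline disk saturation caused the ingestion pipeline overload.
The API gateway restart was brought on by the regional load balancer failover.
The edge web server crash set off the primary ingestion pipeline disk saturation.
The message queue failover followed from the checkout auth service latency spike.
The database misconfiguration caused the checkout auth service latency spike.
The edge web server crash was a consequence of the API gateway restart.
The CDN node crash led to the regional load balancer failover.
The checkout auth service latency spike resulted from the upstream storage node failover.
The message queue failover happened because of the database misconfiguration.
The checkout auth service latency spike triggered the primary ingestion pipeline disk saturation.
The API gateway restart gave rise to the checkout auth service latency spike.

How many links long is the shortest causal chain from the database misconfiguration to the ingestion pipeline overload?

3

Shortest chain: the database misconfiguration → the checkout auth service latency spike → the primary ingestion pipeline disk saturation → the ingestion pipeline overload.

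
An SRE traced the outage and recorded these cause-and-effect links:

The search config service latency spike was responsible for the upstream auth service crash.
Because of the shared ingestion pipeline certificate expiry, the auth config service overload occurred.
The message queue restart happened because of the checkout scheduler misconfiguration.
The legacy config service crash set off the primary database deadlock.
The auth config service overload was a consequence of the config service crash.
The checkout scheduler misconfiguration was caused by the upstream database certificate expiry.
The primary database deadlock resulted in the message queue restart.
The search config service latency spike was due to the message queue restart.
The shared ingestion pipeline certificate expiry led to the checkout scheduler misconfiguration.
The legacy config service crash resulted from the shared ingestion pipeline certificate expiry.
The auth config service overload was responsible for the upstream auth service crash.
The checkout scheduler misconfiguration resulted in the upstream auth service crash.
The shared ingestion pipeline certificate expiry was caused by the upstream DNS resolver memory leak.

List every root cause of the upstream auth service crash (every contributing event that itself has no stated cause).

Tracing upstream from the upstream auth service crash: the upstream auth service crash ← the auth config service overload ← the config service crash.
A separate upstream branch: the upstream auth service crash ← the auth config service overload ← the shared ingestion pipeline certificate expiry ← the upstream DNS resolver memory leak.
A separate upstream branch: the upstream auth service crash ← the checkout scheduler misconfiguration ← the upstream database certificate expiry.
Each of those chain origins has no stated cause.

the config service crash, the upstream DNS resolver memory leak, the upstream database certificate expiry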